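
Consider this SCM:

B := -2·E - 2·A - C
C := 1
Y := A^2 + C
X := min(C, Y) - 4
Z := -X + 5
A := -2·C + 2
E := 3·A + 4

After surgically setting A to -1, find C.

Under do(A=-1), the mechanism A := -2·C + 2 is discarded; A is fixed at -1.
C is not downstream of the intervention, so its value is determined by the original equations.

1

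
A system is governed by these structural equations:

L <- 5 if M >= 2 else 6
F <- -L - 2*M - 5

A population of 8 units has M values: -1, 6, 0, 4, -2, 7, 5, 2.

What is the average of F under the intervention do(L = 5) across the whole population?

-15.25

The intervention sets L=5 in all 8 units regardless of M. Recomputing F per unit gives -8, -22, -10, -18, -6, -24, -20, -14; average -15.25.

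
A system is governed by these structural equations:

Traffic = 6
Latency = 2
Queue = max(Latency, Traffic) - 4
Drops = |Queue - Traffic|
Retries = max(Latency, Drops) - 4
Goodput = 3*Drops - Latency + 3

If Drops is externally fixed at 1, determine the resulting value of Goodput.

4

Under do(Drops=1), the mechanism Drops = |Queue - Traffic| is discarded; Drops is fixed at 1.
Goodput = 3*Drops - Latency + 3  [with Drops=1, Latency=2]  = 4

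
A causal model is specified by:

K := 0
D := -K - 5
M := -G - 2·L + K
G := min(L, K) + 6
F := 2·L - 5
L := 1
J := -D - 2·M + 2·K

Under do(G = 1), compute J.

The intervention breaks the incoming arrows to G: G := min(L, K) + 6 no longer applies, and G = 1.
M = -G - 2·L + K  [with G=1, L=1, K=0]  = -3
D = -K - 5  [with K=0]  = -5
J = -D - 2·M + 2·K  [with D=-5, M=-3, K=0]  = 11

11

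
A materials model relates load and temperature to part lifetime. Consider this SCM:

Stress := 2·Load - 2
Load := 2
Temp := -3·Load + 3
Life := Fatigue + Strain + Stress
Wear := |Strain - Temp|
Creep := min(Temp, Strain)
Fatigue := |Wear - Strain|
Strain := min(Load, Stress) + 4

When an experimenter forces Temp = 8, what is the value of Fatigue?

The intervention breaks the incoming arrows to Temp: Temp := -3·Load + 3 no longer applies, and Temp = 8.
Stress = 2·Load - 2  [with Load=2]  = 2
Strain = min(Load, Stress) + 4  [with Load=2, Stress=2]  = 6
Wear = |Strain - Temp|  [with Strain=6, Temp=8]  = 2
Fatigue = |Wear - Strain|  [with Wear=2, Strain=6]  = 4

4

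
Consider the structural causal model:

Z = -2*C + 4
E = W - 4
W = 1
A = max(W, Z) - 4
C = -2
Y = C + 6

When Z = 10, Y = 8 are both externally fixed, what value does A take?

6

Setting Z = 10, Y = 8 by intervention discards those variables' equations.
A = max(W, Z) - 4  [with W=1, Z=10]  = 6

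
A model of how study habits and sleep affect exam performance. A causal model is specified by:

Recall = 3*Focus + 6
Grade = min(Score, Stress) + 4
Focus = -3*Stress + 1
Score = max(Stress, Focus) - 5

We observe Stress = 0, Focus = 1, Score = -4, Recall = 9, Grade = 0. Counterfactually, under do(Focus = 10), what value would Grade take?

do(Focus=10) replaces the equation Focus = -3*Stress + 1 with the constant Focus = 10.
Score = max(Stress, Focus) - 5  [with Stress=0, Focus=10]  = 5
Grade = min(Score, Stress) + 4  [with Score=5, Stress=0]  = 4

4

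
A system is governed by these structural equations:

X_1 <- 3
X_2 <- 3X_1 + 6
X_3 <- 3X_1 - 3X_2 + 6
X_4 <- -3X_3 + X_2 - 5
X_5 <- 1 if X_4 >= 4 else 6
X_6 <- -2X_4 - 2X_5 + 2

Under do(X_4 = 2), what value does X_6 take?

Under do(X_4=2), the mechanism X_4 <- -3X_3 + X_2 - 5 is discarded; X_4 is fixed at 2.
X_5 = 1 if X_4 >= 4 else 6  [with X_4=2]  = 6
X_6 = -2X_4 - 2X_5 + 2  [with X_4=2, X_5=6]  = -14

-14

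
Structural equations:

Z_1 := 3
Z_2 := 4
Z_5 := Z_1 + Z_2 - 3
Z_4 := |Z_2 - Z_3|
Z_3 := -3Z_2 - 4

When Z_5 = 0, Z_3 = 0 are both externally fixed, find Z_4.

4

Under do(Z_5 = 0, Z_3 = 0), each intervened variable's structural equation is replaced by its fixed value.
Z_4 = |Z_2 - Z_3|  [with Z_2=4, Z_3=0]  = 4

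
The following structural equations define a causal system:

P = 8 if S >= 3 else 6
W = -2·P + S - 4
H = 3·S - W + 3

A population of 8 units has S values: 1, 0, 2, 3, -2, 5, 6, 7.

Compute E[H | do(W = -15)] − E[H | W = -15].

-0.75

The intervention sets W=-15 in all 8 units regardless of S. Recomputing H per unit gives 21, 18, 24, 27, 12, 33, 36, 39; average 26.25.
E[H|W=-15] averages over only the 2 units with W=-15 (S = 1, 5): H = 21, 33, mean 27.
Difference = 26.25 − 27 = -0.75.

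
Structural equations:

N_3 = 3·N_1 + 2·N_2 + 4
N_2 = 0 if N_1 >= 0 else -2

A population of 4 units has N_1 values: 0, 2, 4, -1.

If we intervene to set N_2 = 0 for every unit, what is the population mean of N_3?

7.75

do(N_2=0) breaks N_2's dependence on N_1. With N_2=0 fixed, N_3 across the units is 4, 10, 16, 1, mean 7.75.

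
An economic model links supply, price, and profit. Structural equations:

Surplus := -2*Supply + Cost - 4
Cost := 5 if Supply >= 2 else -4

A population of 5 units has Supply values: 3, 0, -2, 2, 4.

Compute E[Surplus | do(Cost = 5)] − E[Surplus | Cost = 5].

3.2

Under do(Cost=5), Cost's equation is replaced by Cost=5 for every unit. Per-unit Surplus: -5, 1, 5, -3, -7. Mean = -1.8.
E[Surplus|Cost=5] averages over only the 3 units with Cost=5 (Supply = 3, 2, 4): Surplus = -5, -3, -7, mean -5.
Difference = -1.8 − (-5) = 3.2.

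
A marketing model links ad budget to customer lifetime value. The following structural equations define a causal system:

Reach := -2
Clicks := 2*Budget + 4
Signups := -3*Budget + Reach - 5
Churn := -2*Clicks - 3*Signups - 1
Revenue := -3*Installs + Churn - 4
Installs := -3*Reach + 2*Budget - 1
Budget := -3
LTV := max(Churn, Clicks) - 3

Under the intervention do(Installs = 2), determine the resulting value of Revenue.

The intervention breaks the incoming arrows to Installs: Installs := -3*Reach + 2*Budget - 1 no longer applies, and Installs = 2.
Clicks = 2*Budget + 4  [with Budget=-3]  = -2
Signups = -3*Budget + Reach - 5  [with Budget=-3, Reach=-2]  = 2
Churn = -2*Clicks - 3*Signups - 1  [with Clicks=-2, Signups=2]  = -3
Revenue = -3*Installs + Churn - 4  [with Installs=2, Churn=-3]  = -13

-13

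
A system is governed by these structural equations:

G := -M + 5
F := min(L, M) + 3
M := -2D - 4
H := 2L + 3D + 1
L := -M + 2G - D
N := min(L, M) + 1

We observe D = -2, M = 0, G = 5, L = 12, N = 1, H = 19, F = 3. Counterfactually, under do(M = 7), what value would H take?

-23

Under do(M=7), the mechanism M := -2D - 4 is discarded; M is fixed at 7.
G = -M + 5  [with M=7]  = -2
L = -M + 2G - D  [with M=7, G=-2, D=-2]  = -9
H = 2L + 3D + 1  [with L=-9, D=-2]  = -23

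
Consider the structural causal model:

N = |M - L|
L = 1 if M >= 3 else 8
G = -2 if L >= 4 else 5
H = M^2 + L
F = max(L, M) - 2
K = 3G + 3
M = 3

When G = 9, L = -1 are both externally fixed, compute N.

4

The joint intervention fixes G = 9, L = -1, removing each variable's own equation.
N = |M - L|  [with M=3, L=-1]  = 4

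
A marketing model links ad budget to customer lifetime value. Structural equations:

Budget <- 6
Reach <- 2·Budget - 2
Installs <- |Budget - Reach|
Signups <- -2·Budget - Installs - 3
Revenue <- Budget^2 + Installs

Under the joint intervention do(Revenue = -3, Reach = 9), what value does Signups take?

-18

Setting Revenue = -3, Reach = 9 by intervention discards those variables' equations.
Installs = |Budget - Reach|  [with Budget=6, Reach=9]  = 3
Signups = -2·Budget - Installs - 3  [with Budget=6, Installs=3]  = -18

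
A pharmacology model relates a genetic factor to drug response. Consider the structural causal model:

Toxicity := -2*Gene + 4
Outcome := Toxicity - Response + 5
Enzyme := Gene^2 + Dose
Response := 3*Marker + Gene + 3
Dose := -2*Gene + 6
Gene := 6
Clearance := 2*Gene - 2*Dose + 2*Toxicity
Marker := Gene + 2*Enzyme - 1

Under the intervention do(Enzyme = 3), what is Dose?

-6

Under do(Enzyme=3), the mechanism Enzyme := Gene^2 + Dose is discarded; Enzyme is fixed at 3.
Since Dose is not a descendant of the intervened variable, it is unaffected.
Dose = -2*Gene + 6  [with Gene=6]  = -6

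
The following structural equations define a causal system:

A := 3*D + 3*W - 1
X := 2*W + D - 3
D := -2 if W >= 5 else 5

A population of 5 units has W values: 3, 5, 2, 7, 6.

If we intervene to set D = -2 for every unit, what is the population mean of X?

4.2

Every unit gets D=-2 under the intervention. X values become 1, 5, -1, 9, 7; E[X|do(D=-2)] = 4.2.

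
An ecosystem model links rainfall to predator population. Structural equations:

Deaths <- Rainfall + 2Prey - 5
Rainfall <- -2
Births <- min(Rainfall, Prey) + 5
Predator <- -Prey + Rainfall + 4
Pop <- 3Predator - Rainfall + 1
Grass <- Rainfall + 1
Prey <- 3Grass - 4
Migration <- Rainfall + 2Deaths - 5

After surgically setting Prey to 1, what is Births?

do(Prey=1) replaces the equation Prey <- 3Grass - 4 with the constant Prey = 1.
Births = min(Rainfall, Prey) + 5  [with Rainfall=-2, Prey=1]  = 3

3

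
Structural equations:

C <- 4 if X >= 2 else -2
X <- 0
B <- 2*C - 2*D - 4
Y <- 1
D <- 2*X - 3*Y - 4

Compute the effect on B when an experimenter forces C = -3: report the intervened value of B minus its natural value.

Intervening sets C = -3 and removes its equation (C <- 4 if X >= 2 else -2).
D = 2*X - 3*Y - 4  [with X=0, Y=1]  = -7
B = 2*C - 2*D - 4  [with C=-3, D=-7]  = 4
Without intervention: D = 2*X - 3*Y - 4  [with X=0, Y=1]  = -7; C = 4 if X >= 2 else -2  [with X=0]  = -2; B = 2*C - 2*D - 4  [with C=-2, D=-7]  = 6.
Change = 4 − 6 = -2.

-2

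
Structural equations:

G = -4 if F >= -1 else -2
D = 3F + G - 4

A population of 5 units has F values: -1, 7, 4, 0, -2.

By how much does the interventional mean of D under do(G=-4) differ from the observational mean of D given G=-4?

-2.7

do(G=-4) breaks G's dependence on F. With G=-4 fixed, D across the units is -11, 13, 4, -8, -14, mean -3.2.
Conditioning on G=-4 selects the 4 unit(s) with F ∈ {-1, 7, 4, 0}. Their D values: -11, 13, 4, -8. Mean = -0.5.
Difference = -3.2 − (-0.5) = -2.7.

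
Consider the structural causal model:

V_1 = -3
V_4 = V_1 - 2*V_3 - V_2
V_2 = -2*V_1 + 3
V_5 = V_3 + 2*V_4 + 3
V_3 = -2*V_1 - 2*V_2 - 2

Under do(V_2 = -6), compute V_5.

-39

do(V_2=-6) replaces the equation V_2 = -2*V_1 + 3 with the constant V_2 = -6.
V_3 = -2*V_1 - 2*V_2 - 2  [with V_1=-3, V_2=-6]  = 16
V_4 = V_1 - 2*V_3 - V_2  [with V_1=-3, V_3=16, V_2=-6]  = -29
V_5 = V_3 + 2*V_4 + 3  [with V_3=16, V_4=-29]  = -39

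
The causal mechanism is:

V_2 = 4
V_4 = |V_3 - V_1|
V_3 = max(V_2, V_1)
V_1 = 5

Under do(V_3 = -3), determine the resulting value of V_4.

The intervention breaks the incoming arrows to V_3: V_3 = max(V_2, V_1) no longer applies, and V_3 = -3.
V_4 = |V_3 - V_1|  [with V_3=-3, V_1=5]  = 8

8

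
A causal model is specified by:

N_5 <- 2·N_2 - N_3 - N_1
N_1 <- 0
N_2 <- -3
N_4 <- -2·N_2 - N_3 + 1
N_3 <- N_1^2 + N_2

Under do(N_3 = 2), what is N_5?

-8

do(N_3=2) replaces the equation N_3 <- N_1^2 + N_2 with the constant N_3 = 2.
N_5 = 2·N_2 - N_3 - N_1  [with N_2=-3, N_3=2, N_1=0]  = -8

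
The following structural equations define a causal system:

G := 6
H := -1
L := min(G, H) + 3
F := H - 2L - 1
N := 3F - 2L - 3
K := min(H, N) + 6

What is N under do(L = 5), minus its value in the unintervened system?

do(L=5) replaces the equation L := min(G, H) + 3 with the constant L = 5.
F = H - 2L - 1  [with H=-1, L=5]  = -12
N = 3F - 2L - 3  [with F=-12, L=5]  = -49
Without intervention: L = min(G, H) + 3  [with G=6, H=-1]  = 2; F = H - 2L - 1  [with H=-1, L=2]  = -6; N = 3F - 2L - 3  [with F=-6, L=2]  = -25.
Change = -49 − (-25) = -24.

-24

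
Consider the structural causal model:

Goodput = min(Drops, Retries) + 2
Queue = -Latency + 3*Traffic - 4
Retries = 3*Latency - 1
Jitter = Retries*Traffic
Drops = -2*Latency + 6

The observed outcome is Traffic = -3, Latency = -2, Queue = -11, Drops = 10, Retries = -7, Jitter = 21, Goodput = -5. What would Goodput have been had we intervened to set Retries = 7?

9

Under do(Retries=7), the mechanism Retries = 3*Latency - 1 is discarded; Retries is fixed at 7.
Drops = -2*Latency + 6  [with Latency=-2]  = 10
Goodput = min(Drops, Retries) + 2  [with Drops=10, Retries=7]  = 9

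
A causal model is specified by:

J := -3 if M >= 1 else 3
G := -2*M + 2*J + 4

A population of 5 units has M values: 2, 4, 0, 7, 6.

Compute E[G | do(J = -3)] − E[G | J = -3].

1.9

The intervention sets J=-3 in all 5 units regardless of M. Recomputing G per unit gives -6, -10, -2, -16, -14; average -9.6.
Observing J=-3 restricts to units where J's equation naturally yields -3: M ∈ {2, 4, 7, 6}. In that subpopulation G = -6, -10, -16, -14, mean -11.5.
Difference = -9.6 − (-11.5) = 1.9.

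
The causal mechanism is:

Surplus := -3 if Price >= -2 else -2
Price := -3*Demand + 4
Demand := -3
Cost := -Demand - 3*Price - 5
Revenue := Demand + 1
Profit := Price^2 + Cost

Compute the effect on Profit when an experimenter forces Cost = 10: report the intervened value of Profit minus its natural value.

do(Cost=10) replaces the equation Cost := -Demand - 3*Price - 5 with the constant Cost = 10.
Price = -3*Demand + 4  [with Demand=-3]  = 13
Profit = Price^2 + Cost  [with Price=13, Cost=10]  = 179
Without intervention: Price = -3*Demand + 4  [with Demand=-3]  = 13; Cost = -Demand - 3*Price - 5  [with Demand=-3, Price=13]  = -41; Profit = Price^2 + Cost  [with Price=13, Cost=-41]  = 128.
Change = 179 − 128 = 51.

51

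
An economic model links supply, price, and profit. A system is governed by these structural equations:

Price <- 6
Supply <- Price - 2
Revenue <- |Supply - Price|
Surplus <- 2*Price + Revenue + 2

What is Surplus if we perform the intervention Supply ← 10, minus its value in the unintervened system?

2

Under do(Supply=10), the mechanism Supply <- Price - 2 is discarded; Supply is fixed at 10.
Revenue = |Supply - Price|  [with Supply=10, Price=6]  = 4
Surplus = 2*Price + Revenue + 2  [with Price=6, Revenue=4]  = 18
Without intervention: Supply = Price - 2  [with Price=6]  = 4; Revenue = |Supply - Price|  [with Supply=4, Price=6]  = 2; Surplus = 2*Price + Revenue + 2  [with Price=6, Revenue=2]  = 16.
Change = 18 − 16 = 2.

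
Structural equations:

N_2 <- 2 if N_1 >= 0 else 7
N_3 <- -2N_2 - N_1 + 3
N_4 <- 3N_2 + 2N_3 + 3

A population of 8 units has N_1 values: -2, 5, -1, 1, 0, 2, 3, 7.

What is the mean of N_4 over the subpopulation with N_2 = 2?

Observing N_2=2 restricts to units where N_2's equation naturally yields 2: N_1 ∈ {5, 1, 0, 2, 3, 7}. In that subpopulation N_4 = -3, 5, 7, 3, 1, -7, mean 1.

1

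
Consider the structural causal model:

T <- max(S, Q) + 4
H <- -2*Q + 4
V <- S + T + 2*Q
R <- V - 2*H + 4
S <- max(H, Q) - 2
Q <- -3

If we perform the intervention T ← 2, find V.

4

Intervening sets T = 2 and removes its equation (T <- max(S, Q) + 4).
H = -2*Q + 4  [with Q=-3]  = 10
S = max(H, Q) - 2  [with H=10, Q=-3]  = 8
V = S + T + 2*Q  [with S=8, T=2, Q=-3]  = 4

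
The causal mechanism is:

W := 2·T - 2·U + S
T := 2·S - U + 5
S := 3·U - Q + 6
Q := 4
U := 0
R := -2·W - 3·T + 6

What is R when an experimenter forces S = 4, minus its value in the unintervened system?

The intervention breaks the incoming arrows to S: S := 3·U - Q + 6 no longer applies, and S = 4.
T = 2·S - U + 5  [with S=4, U=0]  = 13
W = 2·T - 2·U + S  [with T=13, U=0, S=4]  = 30
R = -2·W - 3·T + 6  [with W=30, T=13]  = -93
Without intervention: S = 3·U - Q + 6  [with U=0, Q=4]  = 2; T = 2·S - U + 5  [with S=2, U=0]  = 9; W = 2·T - 2·U + S  [with T=9, U=0, S=2]  = 20; R = -2·W - 3·T + 6  [with W=20, T=9]  = -61.
Change = -93 − (-61) = -32.

-32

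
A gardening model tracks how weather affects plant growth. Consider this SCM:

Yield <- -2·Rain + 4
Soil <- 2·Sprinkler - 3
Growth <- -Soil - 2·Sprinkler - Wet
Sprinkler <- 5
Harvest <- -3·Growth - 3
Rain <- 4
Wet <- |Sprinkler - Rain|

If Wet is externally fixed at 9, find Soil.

7

Under do(Wet=9), the mechanism Wet <- |Sprinkler - Rain| is discarded; Wet is fixed at 9.
Since Soil is not a descendant of the intervened variable, it is unaffected.
Soil = 2·Sprinkler - 3  [with Sprinkler=5]  = 7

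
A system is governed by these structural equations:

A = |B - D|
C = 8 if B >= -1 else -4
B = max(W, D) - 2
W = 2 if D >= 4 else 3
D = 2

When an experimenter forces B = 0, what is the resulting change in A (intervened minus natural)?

do(B=0) replaces the equation B = max(W, D) - 2 with the constant B = 0.
A = |B - D|  [with B=0, D=2]  = 2
Without intervention: W = 2 if D >= 4 else 3  [with D=2]  = 3; B = max(W, D) - 2  [with W=3, D=2]  = 1; A = |B - D|  [with B=1, D=2]  = 1.
Change = 2 − 1 = 1.

1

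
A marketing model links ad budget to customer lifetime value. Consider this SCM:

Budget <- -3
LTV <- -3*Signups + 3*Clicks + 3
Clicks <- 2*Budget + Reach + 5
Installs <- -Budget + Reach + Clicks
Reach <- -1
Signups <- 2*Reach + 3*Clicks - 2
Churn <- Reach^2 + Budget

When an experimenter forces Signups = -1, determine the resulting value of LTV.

Under do(Signups=-1), the mechanism Signups <- 2*Reach + 3*Clicks - 2 is discarded; Signups is fixed at -1.
Clicks = 2*Budget + Reach + 5  [with Budget=-3, Reach=-1]  = -2
LTV = -3*Signups + 3*Clicks + 3  [with Signups=-1, Clicks=-2]  = 0

0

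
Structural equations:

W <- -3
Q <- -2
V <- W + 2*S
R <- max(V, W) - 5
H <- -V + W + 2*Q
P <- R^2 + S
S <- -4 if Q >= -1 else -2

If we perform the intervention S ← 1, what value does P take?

37

The intervention breaks the incoming arrows to S: S <- -4 if Q >= -1 else -2 no longer applies, and S = 1.
V = W + 2*S  [with W=-3, S=1]  = -1
R = max(V, W) - 5  [with V=-1, W=-3]  = -6
P = R^2 + S  [with R=-6, S=1]  = 37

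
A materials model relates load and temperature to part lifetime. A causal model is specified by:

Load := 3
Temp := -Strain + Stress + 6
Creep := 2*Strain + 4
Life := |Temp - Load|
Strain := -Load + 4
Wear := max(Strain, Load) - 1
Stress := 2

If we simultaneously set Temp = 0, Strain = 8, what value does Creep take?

The joint intervention fixes Temp = 0, Strain = 8, removing each variable's own equation.
Creep = 2*Strain + 4  [with Strain=8]  = 20

20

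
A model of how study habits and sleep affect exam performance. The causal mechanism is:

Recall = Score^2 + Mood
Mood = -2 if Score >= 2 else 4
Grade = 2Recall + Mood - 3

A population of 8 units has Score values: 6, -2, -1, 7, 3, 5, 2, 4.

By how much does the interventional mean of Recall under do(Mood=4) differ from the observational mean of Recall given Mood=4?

The intervention sets Mood=4 in all 8 units regardless of Score. Recomputing Recall per unit gives 40, 8, 5, 53, 13, 29, 8, 20; average 22.
Conditioning on Mood=4 selects the 2 unit(s) with Score ∈ {-2, -1}. Their Recall values: 8, 5. Mean = 6.5.
Difference = 22 − 6.5 = 15.5.

15.5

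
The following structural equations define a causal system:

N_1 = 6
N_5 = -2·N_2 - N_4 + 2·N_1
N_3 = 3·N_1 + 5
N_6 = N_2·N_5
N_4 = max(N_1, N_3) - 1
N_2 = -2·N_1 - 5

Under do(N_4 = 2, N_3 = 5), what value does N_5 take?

The joint intervention fixes N_4 = 2, N_3 = 5, removing each variable's own equation.
N_2 = -2·N_1 - 5  [with N_1=6]  = -17
N_5 = -2·N_2 - N_4 + 2·N_1  [with N_2=-17, N_4=2, N_1=6]  = 44

44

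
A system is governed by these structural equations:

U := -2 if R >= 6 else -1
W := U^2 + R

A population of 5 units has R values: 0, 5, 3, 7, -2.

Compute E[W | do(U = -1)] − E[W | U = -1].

Every unit gets U=-1 under the intervention. W values become 1, 6, 4, 8, -1; E[W|do(U=-1)] = 3.6.
Observing U=-1 restricts to units where U's equation naturally yields -1: R ∈ {0, 5, 3, -2}. In that subpopulation W = 1, 6, 4, -1, mean 2.5.
Difference = 3.6 − 2.5 = 1.1.

1.1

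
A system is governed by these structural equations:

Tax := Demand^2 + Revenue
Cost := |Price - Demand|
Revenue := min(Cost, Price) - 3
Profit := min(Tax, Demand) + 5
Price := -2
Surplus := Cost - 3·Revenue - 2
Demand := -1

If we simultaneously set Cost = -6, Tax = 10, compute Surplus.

19

Under do(Cost = -6, Tax = 10), each intervened variable's structural equation is replaced by its fixed value.
Revenue = min(Cost, Price) - 3  [with Cost=-6, Price=-2]  = -9
Surplus = Cost - 3·Revenue - 2  [with Cost=-6, Revenue=-9]  = 19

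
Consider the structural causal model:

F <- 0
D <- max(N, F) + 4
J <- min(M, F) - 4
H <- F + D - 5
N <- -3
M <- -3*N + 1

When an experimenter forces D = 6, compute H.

The intervention breaks the incoming arrows to D: D <- max(N, F) + 4 no longer applies, and D = 6.
H = F + D - 5  [with F=0, D=6]  = 1

1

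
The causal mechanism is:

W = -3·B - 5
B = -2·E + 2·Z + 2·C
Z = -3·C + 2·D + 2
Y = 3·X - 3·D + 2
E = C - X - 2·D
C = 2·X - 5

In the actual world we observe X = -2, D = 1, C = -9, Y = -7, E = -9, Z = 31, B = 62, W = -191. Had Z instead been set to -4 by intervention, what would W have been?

Intervening sets Z = -4 and removes its equation (Z = -3·C + 2·D + 2).
C = 2·X - 5  [with X=-2]  = -9
E = C - X - 2·D  [with C=-9, X=-2, D=1]  = -9
B = -2·E + 2·Z + 2·C  [with E=-9, Z=-4, C=-9]  = -8
W = -3·B - 5  [with B=-8]  = 19

19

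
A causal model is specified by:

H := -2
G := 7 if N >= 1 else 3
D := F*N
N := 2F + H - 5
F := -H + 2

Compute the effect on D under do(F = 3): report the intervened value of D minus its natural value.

Under do(F=3), the mechanism F := -H + 2 is discarded; F is fixed at 3.
N = 2F + H - 5  [with F=3, H=-2]  = -1
D = F*N  [with F=3, N=-1]  = -3
Without intervention: F = -H + 2  [with H=-2]  = 4; N = 2F + H - 5  [with F=4, H=-2]  = 1; D = F*N  [with F=4, N=1]  = 4.
Change = -3 − 4 = -7.

-7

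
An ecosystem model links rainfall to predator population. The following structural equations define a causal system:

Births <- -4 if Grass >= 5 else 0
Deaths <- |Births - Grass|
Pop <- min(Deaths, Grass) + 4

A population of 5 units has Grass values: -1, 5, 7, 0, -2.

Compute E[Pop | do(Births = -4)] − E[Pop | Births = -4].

do(Births=-4) breaks Births's dependence on Grass. With Births=-4 fixed, Pop across the units is 3, 9, 11, 4, 2, mean 5.8.
Observing Births=-4 restricts to units where Births's equation naturally yields -4: Grass ∈ {5, 7}. In that subpopulation Pop = 9, 11, mean 10.
Difference = 5.8 − 10 = -4.2.

-4.2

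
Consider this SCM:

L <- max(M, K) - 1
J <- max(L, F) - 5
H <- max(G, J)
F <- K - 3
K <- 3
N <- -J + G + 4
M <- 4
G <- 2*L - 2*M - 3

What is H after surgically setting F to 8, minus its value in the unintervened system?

5

The intervention breaks the incoming arrows to F: F <- K - 3 no longer applies, and F = 8.
L = max(M, K) - 1  [with M=4, K=3]  = 3
J = max(L, F) - 5  [with L=3, F=8]  = 3
G = 2*L - 2*M - 3  [with L=3, M=4]  = -5
H = max(G, J)  [with G=-5, J=3]  = 3
Without intervention: F = K - 3  [with K=3]  = 0; L = max(M, K) - 1  [with M=4, K=3]  = 3; J = max(L, F) - 5  [with L=3, F=0]  = -2; G = 2*L - 2*M - 3  [with L=3, M=4]  = -5; H = max(G, J)  [with G=-5, J=-2]  = -2.
Change = 3 − (-2) = 5.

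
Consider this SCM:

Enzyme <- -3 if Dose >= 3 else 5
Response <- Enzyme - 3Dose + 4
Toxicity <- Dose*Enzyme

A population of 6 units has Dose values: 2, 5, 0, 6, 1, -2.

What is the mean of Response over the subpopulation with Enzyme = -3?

Observing Enzyme=-3 restricts to units where Enzyme's equation naturally yields -3: Dose ∈ {5, 6}. In that subpopulation Response = -14, -17, mean -15.5.

-15.5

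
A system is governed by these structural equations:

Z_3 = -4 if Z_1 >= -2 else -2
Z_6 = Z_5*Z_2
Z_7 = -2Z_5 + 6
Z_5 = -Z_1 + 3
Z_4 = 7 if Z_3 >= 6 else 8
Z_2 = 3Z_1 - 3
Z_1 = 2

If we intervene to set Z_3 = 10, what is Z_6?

The intervention breaks the incoming arrows to Z_3: Z_3 = -4 if Z_1 >= -2 else -2 no longer applies, and Z_3 = 10.
No directed path runs from Z_3 to Z_6, so Z_6 keeps its natural value.
Z_2 = 3Z_1 - 3  [with Z_1=2]  = 3
Z_5 = -Z_1 + 3  [with Z_1=2]  = 1
Z_6 = Z_5*Z_2  [with Z_5=1, Z_2=3]  = 3

3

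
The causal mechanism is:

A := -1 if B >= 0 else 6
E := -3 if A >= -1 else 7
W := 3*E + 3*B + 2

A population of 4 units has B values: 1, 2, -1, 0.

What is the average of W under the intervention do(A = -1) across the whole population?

Under do(A=-1), A's equation is replaced by A=-1 for every unit. Per-unit W: -4, -1, -10, -7. Mean = -5.5.

-5.5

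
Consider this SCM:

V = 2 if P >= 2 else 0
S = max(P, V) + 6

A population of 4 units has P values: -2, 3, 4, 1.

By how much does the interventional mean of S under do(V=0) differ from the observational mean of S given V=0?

1.5

Every unit gets V=0 under the intervention. S values become 6, 9, 10, 7; E[S|do(V=0)] = 8.
Conditioning on V=0 selects the 2 unit(s) with P ∈ {-2, 1}. Their S values: 6, 7. Mean = 6.5.
Difference = 8 − 6.5 = 1.5.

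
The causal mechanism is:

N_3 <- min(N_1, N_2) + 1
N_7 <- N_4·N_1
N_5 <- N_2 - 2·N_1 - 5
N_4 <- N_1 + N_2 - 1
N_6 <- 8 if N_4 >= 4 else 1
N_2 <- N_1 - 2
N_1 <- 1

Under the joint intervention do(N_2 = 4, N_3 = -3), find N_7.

4

Under do(N_2 = 4, N_3 = -3), each intervened variable's structural equation is replaced by its fixed value.
N_4 = N_1 + N_2 - 1  [with N_1=1, N_2=4]  = 4
N_7 = N_4·N_1  [with N_4=4, N_1=1]  = 4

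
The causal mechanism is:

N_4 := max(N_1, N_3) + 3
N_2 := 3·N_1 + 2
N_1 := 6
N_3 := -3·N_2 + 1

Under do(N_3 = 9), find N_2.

20

Under do(N_3=9), the mechanism N_3 := -3·N_2 + 1 is discarded; N_3 is fixed at 9.
Since N_2 is not a descendant of the intervened variable, it is unaffected.
N_2 = 3·N_1 + 2  [with N_1=6]  = 20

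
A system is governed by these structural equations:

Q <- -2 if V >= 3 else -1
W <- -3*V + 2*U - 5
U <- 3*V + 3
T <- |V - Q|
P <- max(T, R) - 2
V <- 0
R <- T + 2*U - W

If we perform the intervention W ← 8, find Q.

-1

Under do(W=8), the mechanism W <- -3*V + 2*U - 5 is discarded; W is fixed at 8.
No directed path runs from W to Q, so Q keeps its natural value.
Q = -2 if V >= 3 else -1  [with V=0]  = -1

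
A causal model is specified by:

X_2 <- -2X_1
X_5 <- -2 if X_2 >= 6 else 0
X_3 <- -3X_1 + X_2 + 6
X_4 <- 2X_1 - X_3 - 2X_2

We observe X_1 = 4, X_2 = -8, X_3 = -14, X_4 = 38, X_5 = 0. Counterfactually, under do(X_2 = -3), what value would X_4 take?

Under do(X_2=-3), the mechanism X_2 <- -2X_1 is discarded; X_2 is fixed at -3.
X_3 = -3X_1 + X_2 + 6  [with X_1=4, X_2=-3]  = -9
X_4 = 2X_1 - X_3 - 2X_2  [with X_1=4, X_3=-9, X_2=-3]  = 23

23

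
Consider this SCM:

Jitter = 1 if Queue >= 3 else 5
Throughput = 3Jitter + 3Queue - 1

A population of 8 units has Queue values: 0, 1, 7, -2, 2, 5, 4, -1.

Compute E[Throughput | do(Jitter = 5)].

Under do(Jitter=5), Jitter's equation is replaced by Jitter=5 for every unit. Per-unit Throughput: 14, 17, 35, 8, 20, 29, 26, 11. Mean = 20.

20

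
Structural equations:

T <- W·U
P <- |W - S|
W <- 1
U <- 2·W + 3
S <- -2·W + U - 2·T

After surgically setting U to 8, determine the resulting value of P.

11

do(U=8) replaces the equation U <- 2·W + 3 with the constant U = 8.
T = W·U  [with W=1, U=8]  = 8
S = -2·W + U - 2·T  [with W=1, U=8, T=8]  = -10
P = |W - S|  [with W=1, S=-10]  = 11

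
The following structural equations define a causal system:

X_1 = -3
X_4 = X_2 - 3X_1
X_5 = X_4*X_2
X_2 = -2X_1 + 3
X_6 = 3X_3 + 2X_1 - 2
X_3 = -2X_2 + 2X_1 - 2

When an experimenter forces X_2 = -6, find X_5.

do(X_2=-6) replaces the equation X_2 = -2X_1 + 3 with the constant X_2 = -6.
X_4 = X_2 - 3X_1  [with X_2=-6, X_1=-3]  = 3
X_5 = X_4*X_2  [with X_4=3, X_2=-6]  = -18

-18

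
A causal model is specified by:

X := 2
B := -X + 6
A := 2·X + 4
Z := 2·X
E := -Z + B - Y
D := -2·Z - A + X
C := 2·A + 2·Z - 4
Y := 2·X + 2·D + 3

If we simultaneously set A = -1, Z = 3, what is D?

Setting A = -1, Z = 3 by intervention discards those variables' equations.
D = -2·Z - A + X  [with Z=3, A=-1, X=2]  = -3

-3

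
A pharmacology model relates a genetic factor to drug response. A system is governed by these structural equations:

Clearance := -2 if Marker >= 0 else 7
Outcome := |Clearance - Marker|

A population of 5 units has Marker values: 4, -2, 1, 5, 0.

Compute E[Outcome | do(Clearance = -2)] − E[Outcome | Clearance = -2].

-0.9

The intervention sets Clearance=-2 in all 5 units regardless of Marker. Recomputing Outcome per unit gives 6, 0, 3, 7, 2; average 3.6.
Observing Clearance=-2 restricts to units where Clearance's equation naturally yields -2: Marker ∈ {4, 1, 5, 0}. In that subpopulation Outcome = 6, 3, 7, 2, mean 4.5.
Difference = 3.6 − 4.5 = -0.9.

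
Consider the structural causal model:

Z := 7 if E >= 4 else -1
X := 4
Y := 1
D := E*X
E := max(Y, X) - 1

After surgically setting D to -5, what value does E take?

Under do(D=-5), the mechanism D := E*X is discarded; D is fixed at -5.
Since E is not a descendant of the intervened variable, it is unaffected.
E = max(Y, X) - 1  [with Y=1, X=4]  = 3

3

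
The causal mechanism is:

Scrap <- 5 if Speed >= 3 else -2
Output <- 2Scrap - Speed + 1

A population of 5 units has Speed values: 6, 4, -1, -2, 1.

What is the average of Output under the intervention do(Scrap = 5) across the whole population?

Every unit gets Scrap=5 under the intervention. Output values become 5, 7, 12, 13, 10; E[Output|do(Scrap=5)] = 9.4.

9.4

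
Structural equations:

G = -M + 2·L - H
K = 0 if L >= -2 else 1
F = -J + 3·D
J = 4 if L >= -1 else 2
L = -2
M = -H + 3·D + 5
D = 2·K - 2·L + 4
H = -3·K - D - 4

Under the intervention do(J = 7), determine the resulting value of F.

Under do(J=7), the mechanism J = 4 if L >= -1 else 2 is discarded; J is fixed at 7.
K = 0 if L >= -2 else 1  [with L=-2]  = 0
D = 2·K - 2·L + 4  [with K=0, L=-2]  = 8
F = -J + 3·D  [with J=7, D=8]  = 17

17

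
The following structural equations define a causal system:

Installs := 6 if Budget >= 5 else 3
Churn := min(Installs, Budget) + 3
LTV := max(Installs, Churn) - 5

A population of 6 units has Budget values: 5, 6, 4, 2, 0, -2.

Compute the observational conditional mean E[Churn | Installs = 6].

Conditioning on Installs=6 selects the 2 unit(s) with Budget ∈ {5, 6}. Their Churn values: 8, 9. Mean = 8.5.

8.5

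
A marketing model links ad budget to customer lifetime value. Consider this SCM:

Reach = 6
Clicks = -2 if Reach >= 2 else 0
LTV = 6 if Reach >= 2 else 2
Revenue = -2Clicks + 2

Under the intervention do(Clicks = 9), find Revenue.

-16

The intervention breaks the incoming arrows to Clicks: Clicks = -2 if Reach >= 2 else 0 no longer applies, and Clicks = 9.
Revenue = -2Clicks + 2  [with Clicks=9]  = -16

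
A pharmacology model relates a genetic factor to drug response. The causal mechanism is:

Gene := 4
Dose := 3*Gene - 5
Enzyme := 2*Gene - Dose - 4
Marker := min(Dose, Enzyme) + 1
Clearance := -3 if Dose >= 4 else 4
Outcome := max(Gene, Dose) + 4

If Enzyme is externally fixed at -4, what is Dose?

7

Under do(Enzyme=-4), the mechanism Enzyme := 2*Gene - Dose - 4 is discarded; Enzyme is fixed at -4.
Since Dose is not a descendant of the intervened variable, it is unaffected.
Dose = 3*Gene - 5  [with Gene=4]  = 7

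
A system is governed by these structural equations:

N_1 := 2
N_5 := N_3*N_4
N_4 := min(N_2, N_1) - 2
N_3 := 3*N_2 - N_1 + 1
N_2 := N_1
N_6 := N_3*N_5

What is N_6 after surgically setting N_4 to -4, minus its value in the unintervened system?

-100

Under do(N_4=-4), the mechanism N_4 := min(N_2, N_1) - 2 is discarded; N_4 is fixed at -4.
N_2 = N_1  [with N_1=2]  = 2
N_3 = 3*N_2 - N_1 + 1  [with N_2=2, N_1=2]  = 5
N_5 = N_3*N_4  [with N_3=5, N_4=-4]  = -20
N_6 = N_3*N_5  [with N_3=5, N_5=-20]  = -100
Without intervention: N_2 = N_1  [with N_1=2]  = 2; N_3 = 3*N_2 - N_1 + 1  [with N_2=2, N_1=2]  = 5; N_4 = min(N_2, N_1) - 2  [with N_2=2, N_1=2]  = 0; N_5 = N_3*N_4  [with N_3=5, N_4=0]  = 0; N_6 = N_3*N_5  [with N_3=5, N_5=0]  = 0.
Change = -100 − 0 = -100.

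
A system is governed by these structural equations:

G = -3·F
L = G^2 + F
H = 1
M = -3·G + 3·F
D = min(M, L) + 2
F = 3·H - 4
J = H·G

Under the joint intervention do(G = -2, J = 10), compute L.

The joint intervention fixes G = -2, J = 10, removing each variable's own equation.
F = 3·H - 4  [with H=1]  = -1
L = G^2 + F  [with G=-2, F=-1]  = 3

3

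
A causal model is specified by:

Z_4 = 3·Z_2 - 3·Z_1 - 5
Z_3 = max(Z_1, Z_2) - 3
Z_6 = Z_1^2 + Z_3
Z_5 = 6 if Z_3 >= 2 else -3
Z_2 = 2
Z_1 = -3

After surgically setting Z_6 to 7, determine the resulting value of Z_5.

-3

do(Z_6=7) replaces the equation Z_6 = Z_1^2 + Z_3 with the constant Z_6 = 7.
Since Z_5 is not a descendant of the intervened variable, it is unaffected.
Z_3 = max(Z_1, Z_2) - 3  [with Z_1=-3, Z_2=2]  = -1
Z_5 = 6 if Z_3 >= 2 else -3  [with Z_3=-1]  = -3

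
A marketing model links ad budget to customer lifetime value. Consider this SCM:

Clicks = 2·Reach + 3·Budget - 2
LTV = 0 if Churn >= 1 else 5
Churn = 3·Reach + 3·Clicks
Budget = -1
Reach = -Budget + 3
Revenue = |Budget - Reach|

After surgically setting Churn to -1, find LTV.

Under do(Churn=-1), the mechanism Churn = 3·Reach + 3·Clicks is discarded; Churn is fixed at -1.
LTV = 0 if Churn >= 1 else 5  [with Churn=-1]  = 5

5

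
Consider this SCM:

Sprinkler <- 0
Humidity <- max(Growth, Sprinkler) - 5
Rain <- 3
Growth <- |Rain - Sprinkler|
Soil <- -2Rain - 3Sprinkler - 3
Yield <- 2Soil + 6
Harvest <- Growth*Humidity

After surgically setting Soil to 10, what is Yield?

The intervention breaks the incoming arrows to Soil: Soil <- -2Rain - 3Sprinkler - 3 no longer applies, and Soil = 10.
Yield = 2Soil + 6  [with Soil=10]  = 26

26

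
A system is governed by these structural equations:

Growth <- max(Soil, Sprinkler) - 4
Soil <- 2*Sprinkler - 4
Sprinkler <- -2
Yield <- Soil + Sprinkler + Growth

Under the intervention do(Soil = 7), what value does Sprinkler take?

-2

Under do(Soil=7), the mechanism Soil <- 2*Sprinkler - 4 is discarded; Soil is fixed at 7.
Sprinkler is not downstream of the intervention, so its value is determined by the original equations.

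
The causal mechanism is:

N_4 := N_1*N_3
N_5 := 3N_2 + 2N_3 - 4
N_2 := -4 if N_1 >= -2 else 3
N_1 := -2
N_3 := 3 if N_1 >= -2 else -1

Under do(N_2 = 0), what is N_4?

-6

Under do(N_2=0), the mechanism N_2 := -4 if N_1 >= -2 else 3 is discarded; N_2 is fixed at 0.
Since N_4 is not a descendant of the intervened variable, it is unaffected.
N_3 = 3 if N_1 >= -2 else -1  [with N_1=-2]  = 3
N_4 = N_1*N_3  [with N_1=-2, N_3=3]  = -6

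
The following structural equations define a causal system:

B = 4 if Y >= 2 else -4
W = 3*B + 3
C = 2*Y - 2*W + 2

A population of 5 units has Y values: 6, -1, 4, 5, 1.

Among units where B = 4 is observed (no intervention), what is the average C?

-18

E[C|B=4] averages over only the 3 units with B=4 (Y = 6, 4, 5): C = -16, -20, -18, mean -18.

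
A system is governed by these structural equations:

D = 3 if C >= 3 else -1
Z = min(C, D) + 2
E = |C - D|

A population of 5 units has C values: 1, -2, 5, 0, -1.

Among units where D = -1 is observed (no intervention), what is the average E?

Conditioning on D=-1 selects the 4 unit(s) with C ∈ {1, -2, 0, -1}. Their E values: 2, 1, 1, 0. Mean = 1.

1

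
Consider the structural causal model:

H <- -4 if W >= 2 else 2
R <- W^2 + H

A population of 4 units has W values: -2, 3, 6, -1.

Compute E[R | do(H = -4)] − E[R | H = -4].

Every unit gets H=-4 under the intervention. R values become 0, 5, 32, -3; E[R|do(H=-4)] = 8.5.
Conditioning on H=-4 selects the 2 unit(s) with W ∈ {3, 6}. Their R values: 5, 32. Mean = 18.5.
Difference = 8.5 − 18.5 = -10.

-10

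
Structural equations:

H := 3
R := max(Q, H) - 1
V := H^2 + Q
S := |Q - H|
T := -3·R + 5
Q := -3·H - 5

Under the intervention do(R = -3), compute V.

-5

Under do(R=-3), the mechanism R := max(Q, H) - 1 is discarded; R is fixed at -3.
Since V is not a descendant of the intervened variable, it is unaffected.
Q = -3·H - 5  [with H=3]  = -14
V = H^2 + Q  [with H=3, Q=-14]  = -5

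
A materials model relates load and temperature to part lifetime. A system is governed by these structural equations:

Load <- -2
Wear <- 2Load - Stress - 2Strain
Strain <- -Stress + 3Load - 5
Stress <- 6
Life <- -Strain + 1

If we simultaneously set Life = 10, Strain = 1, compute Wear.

Under do(Life = 10, Strain = 1), each intervened variable's structural equation is replaced by its fixed value.
Wear = 2Load - Stress - 2Strain  [with Load=-2, Stress=6, Strain=1]  = -12

-12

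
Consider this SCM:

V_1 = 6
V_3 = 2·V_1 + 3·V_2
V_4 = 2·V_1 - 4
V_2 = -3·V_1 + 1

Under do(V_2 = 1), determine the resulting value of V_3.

The intervention breaks the incoming arrows to V_2: V_2 = -3·V_1 + 1 no longer applies, and V_2 = 1.
V_3 = 2·V_1 + 3·V_2  [with V_1=6, V_2=1]  = 15

15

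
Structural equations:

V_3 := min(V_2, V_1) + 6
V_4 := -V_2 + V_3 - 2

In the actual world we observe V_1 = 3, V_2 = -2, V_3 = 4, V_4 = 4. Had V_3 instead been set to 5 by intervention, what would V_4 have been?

The intervention breaks the incoming arrows to V_3: V_3 := min(V_2, V_1) + 6 no longer applies, and V_3 = 5.
V_4 = -V_2 + V_3 - 2  [with V_2=-2, V_3=5]  = 5

5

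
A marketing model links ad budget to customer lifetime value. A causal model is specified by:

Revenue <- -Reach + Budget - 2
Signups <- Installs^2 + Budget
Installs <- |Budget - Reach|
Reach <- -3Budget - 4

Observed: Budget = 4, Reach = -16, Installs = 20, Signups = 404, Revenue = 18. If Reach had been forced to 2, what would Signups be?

Under do(Reach=2), the mechanism Reach <- -3Budget - 4 is discarded; Reach is fixed at 2.
Installs = |Budget - Reach|  [with Budget=4, Reach=2]  = 2
Signups = Installs^2 + Budget  [with Installs=2, Budget=4]  = 8

8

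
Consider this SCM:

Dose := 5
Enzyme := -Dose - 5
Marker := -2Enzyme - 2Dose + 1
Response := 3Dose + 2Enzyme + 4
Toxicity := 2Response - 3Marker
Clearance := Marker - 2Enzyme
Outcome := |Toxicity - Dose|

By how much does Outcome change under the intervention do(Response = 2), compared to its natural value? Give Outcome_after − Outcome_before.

The intervention breaks the incoming arrows to Response: Response := 3Dose + 2Enzyme + 4 no longer applies, and Response = 2.
Enzyme = -Dose - 5  [with Dose=5]  = -10
Marker = -2Enzyme - 2Dose + 1  [with Enzyme=-10, Dose=5]  = 11
Toxicity = 2Response - 3Marker  [with Response=2, Marker=11]  = -29
Outcome = |Toxicity - Dose|  [with Toxicity=-29, Dose=5]  = 34
Without intervention: Enzyme = -Dose - 5  [with Dose=5]  = -10; Marker = -2Enzyme - 2Dose + 1  [with Enzyme=-10, Dose=5]  = 11; Response = 3Dose + 2Enzyme + 4  [with Dose=5, Enzyme=-10]  = -1; Toxicity = 2Response - 3Marker  [with Response=-1, Marker=11]  = -35; Outcome = |Toxicity - Dose|  [with Toxicity=-35, Dose=5]  = 40.
Change = 34 − 40 = -6.

-6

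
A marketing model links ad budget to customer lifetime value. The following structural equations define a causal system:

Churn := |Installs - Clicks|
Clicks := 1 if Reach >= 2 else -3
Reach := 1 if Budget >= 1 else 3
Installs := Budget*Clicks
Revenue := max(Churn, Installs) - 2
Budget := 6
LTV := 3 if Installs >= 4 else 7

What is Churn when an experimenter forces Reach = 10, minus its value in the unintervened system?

do(Reach=10) replaces the equation Reach := 1 if Budget >= 1 else 3 with the constant Reach = 10.
Clicks = 1 if Reach >= 2 else -3  [with Reach=10]  = 1
Installs = Budget*Clicks  [with Budget=6, Clicks=1]  = 6
Churn = |Installs - Clicks|  [with Installs=6, Clicks=1]  = 5
Without intervention: Reach = 1 if Budget >= 1 else 3  [with Budget=6]  = 1; Clicks = 1 if Reach >= 2 else -3  [with Reach=1]  = -3; Installs = Budget*Clicks  [with Budget=6, Clicks=-3]  = -18; Churn = |Installs - Clicks|  [with Installs=-18, Clicks=-3]  = 15.
Change = 5 − 15 = -10.

-10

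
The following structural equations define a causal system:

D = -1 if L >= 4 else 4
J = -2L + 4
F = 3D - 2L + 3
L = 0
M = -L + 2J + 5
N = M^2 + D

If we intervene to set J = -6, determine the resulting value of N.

do(J=-6) replaces the equation J = -2L + 4 with the constant J = -6.
M = -L + 2J + 5  [with L=0, J=-6]  = -7
D = -1 if L >= 4 else 4  [with L=0]  = 4
N = M^2 + D  [with M=-7, D=4]  = 53

53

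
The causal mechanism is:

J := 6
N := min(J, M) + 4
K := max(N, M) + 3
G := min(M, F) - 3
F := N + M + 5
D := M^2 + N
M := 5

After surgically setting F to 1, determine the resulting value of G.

Under do(F=1), the mechanism F := N + M + 5 is discarded; F is fixed at 1.
G = min(M, F) - 3  [with M=5, F=1]  = -2

-2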